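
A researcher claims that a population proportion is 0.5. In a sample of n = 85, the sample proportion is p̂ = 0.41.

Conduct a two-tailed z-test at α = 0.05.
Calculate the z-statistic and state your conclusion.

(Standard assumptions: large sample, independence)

H₀: p = 0.5, H₁: p ≠ 0.5
Standard error: SE = √(p₀(1-p₀)/n) = √(0.5×0.5/85) = 0.054233
z-statistic: z = (p̂ - p₀)/SE = (0.41 - 0.5)/0.054233 = -1.6595
Critical value: z_0.025 = ±1.960
p-value = 0.0970
Decision: fail to reject H₀ at α = 0.05

Answer: z = -1.6595, fail to reject H₀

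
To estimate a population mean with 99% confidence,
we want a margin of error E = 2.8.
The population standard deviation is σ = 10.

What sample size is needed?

Answer: n = 85

Derivation:
z_0.005 = 2.576
n = (z×σ/E)² = (2.576×10/2.8)²
n = 84.6400
Round up: n = 85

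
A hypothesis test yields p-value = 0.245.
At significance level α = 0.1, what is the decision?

Compare p-value to α:
0.245 ≥ 0.1
Decision: fail to reject H₀

Answer: fail to reject H₀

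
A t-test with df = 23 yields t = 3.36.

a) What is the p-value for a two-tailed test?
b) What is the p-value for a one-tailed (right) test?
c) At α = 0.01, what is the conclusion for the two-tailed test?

Using t-distribution with df = 23:
a) Two-tailed: p = 2×P(T > 3.36) = 0.0027
b) One-tailed: p = P(T > 3.36) = 0.0014
c) 0.0027 < 0.01, reject H₀

Answer: a) 0.0027, b) 0.0014, c) reject H₀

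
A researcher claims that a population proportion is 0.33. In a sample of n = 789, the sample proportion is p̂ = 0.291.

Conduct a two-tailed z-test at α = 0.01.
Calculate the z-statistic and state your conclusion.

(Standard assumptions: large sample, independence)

Answer: z = -2.3297, fail to reject H₀

Derivation:
H₀: p = 0.33, H₁: p ≠ 0.33
Standard error: SE = √(p₀(1-p₀)/n) = √(0.33×0.67/789) = 0.016740
z-statistic: z = (p̂ - p₀)/SE = (0.291 - 0.33)/0.016740 = -2.3297
Critical value: z_0.005 = ±2.576
p-value = 0.0198
Decision: fail to reject H₀ at α = 0.01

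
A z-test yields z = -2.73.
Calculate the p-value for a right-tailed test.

Answer: p-value ≈ 0.9968

Derivation:
For z = -2.73:
p = P(Z > -2.73) = 1 - Φ(-2.73) = 0.9968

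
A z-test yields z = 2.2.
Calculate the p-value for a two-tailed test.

Answer: p-value ≈ 0.0278

Derivation:
For z = 2.2:
p = 2×P(Z > |2.2|) = 2×(1 - Φ(2.2)) = 0.0278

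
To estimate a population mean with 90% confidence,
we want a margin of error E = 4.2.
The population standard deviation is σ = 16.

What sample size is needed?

z_0.05 = 1.645
n = (z×σ/E)² = (1.645×16/4.2)²
n = 39.2711
Round up: n = 40

Answer: n = 40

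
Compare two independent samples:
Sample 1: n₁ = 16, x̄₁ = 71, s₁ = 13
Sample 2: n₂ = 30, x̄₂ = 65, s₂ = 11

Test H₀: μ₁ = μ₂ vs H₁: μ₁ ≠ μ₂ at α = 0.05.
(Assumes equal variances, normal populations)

Pooled variance: s²_p = [15×13² + 29×11²]/(44) = 137.3636
s_p = 11.7202
SE = s_p×√(1/n₁ + 1/n₂) = 11.7202×√(1/16 + 1/30) = 3.6282
t = (x̄₁ - x̄₂)/SE = (71 - 65)/3.6282 = 1.6537
df = 44, t-critical = ±2.015
Decision: fail to reject H₀

Answer: t = 1.6537, fail to reject H₀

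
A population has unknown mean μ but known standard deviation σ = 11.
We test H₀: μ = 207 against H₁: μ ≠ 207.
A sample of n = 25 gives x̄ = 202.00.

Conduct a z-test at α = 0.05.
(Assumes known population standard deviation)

Answer: z = -2.2727, reject H₀

Derivation:
Standard error: SE = σ/√n = 11/√25 = 2.2000
z-statistic: z = (x̄ - μ₀)/SE = (202.00 - 207)/2.2000 = -2.2727
Critical value: ±1.960
p-value = 0.0230
Decision: reject H₀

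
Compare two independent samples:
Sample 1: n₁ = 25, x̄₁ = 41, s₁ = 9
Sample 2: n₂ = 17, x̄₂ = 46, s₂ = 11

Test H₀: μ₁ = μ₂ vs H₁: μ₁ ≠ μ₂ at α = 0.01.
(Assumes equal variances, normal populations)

Answer: t = -1.6149, fail to reject H₀

Derivation:
Pooled variance: s²_p = [24×9² + 16×11²]/(40) = 97.0000
s_p = 9.8489
SE = s_p×√(1/n₁ + 1/n₂) = 9.8489×√(1/25 + 1/17) = 3.0961
t = (x̄₁ - x̄₂)/SE = (41 - 46)/3.0961 = -1.6149
df = 40, t-critical = ±2.704
Decision: fail to reject H₀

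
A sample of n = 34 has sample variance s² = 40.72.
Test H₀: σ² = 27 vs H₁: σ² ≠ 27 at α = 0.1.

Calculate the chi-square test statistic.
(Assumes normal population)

df = n - 1 = 33
χ² = (n-1)s²/σ₀² = 33×40.72/27 = 49.7689
Critical values: χ²_{0.95,33} = 20.867, χ²_{0.05,33} = 47.400
Rejection region: χ² < 20.867 or χ² > 47.400
Decision: reject H₀

Answer: χ² = 49.7689, reject H₀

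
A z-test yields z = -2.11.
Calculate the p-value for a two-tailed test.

For z = -2.11:
p = 2×P(Z > |-2.11|) = 2×(1 - Φ(2.11)) = 0.0349

Answer: p-value ≈ 0.0349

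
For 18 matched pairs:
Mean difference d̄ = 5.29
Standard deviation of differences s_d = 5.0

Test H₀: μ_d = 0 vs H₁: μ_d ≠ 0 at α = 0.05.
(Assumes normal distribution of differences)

Answer: t = 4.4888, reject H₀

Derivation:
df = n - 1 = 17
SE = s_d/√n = 5.0/√18 = 1.1785
t = d̄/SE = 5.29/1.1785 = 4.4888
Critical value: t_{0.025,17} = ±2.110
p-value ≈ 0.0003
Decision: reject H₀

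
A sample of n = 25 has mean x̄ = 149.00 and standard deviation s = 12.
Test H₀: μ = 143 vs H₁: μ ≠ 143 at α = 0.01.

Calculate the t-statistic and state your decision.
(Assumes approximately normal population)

Answer: t = 2.5000, fail to reject H₀

Derivation:
df = n - 1 = 24
SE = s/√n = 12/√25 = 2.4000
t = (x̄ - μ₀)/SE = (149.00 - 143)/2.4000 = 2.5000
Critical value: t_{0.005,24} = ±2.797
p-value ≈ 0.0197
Decision: fail to reject H₀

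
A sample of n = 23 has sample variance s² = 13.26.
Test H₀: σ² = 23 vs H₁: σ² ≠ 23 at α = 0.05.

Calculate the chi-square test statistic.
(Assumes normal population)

df = n - 1 = 22
χ² = (n-1)s²/σ₀² = 22×13.26/23 = 12.6835
Critical values: χ²_{0.975,22} = 10.982, χ²_{0.025,22} = 36.781
Rejection region: χ² < 10.982 or χ² > 36.781
Decision: fail to reject H₀

Answer: χ² = 12.6835, fail to reject H₀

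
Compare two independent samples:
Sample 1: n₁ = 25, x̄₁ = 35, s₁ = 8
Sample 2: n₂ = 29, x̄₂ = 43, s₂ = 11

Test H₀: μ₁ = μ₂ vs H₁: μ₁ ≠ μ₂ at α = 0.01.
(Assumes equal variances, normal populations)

Pooled variance: s²_p = [24×8² + 28×11²]/(52) = 94.6923
s_p = 9.7310
SE = s_p×√(1/n₁ + 1/n₂) = 9.7310×√(1/25 + 1/29) = 2.6557
t = (x̄₁ - x̄₂)/SE = (35 - 43)/2.6557 = -3.0124
df = 52, t-critical = ±2.674
Decision: reject H₀

Answer: t = -3.0124, reject H₀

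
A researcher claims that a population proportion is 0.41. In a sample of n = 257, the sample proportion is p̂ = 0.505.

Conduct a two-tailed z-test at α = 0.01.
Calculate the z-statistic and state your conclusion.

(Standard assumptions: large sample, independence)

H₀: p = 0.41, H₁: p ≠ 0.41
Standard error: SE = √(p₀(1-p₀)/n) = √(0.41×0.59/257) = 0.030680
z-statistic: z = (p̂ - p₀)/SE = (0.505 - 0.41)/0.030680 = 3.0965
Critical value: z_0.005 = ±2.576
p-value = 0.0020
Decision: reject H₀ at α = 0.01

Answer: z = 3.0965, reject H₀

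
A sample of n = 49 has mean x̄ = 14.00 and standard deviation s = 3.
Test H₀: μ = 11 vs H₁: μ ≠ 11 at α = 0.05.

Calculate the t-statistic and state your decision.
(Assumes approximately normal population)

Answer: t = 6.9995, reject H₀

Derivation:
df = n - 1 = 48
SE = s/√n = 3/√49 = 0.4286
t = (x̄ - μ₀)/SE = (14.00 - 11)/0.4286 = 6.9995
Critical value: t_{0.025,48} = ±2.011
p-value < 0.0001
Decision: reject H₀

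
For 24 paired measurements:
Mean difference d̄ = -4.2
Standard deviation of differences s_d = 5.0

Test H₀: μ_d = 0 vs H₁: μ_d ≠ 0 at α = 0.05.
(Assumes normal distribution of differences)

df = n - 1 = 23
SE = s_d/√n = 5.0/√24 = 1.0206
t = d̄/SE = -4.2/1.0206 = -4.1152
Critical value: t_{0.025,23} = ±2.069
p-value ≈ 0.0004
Decision: reject H₀

Answer: t = -4.1152, reject H₀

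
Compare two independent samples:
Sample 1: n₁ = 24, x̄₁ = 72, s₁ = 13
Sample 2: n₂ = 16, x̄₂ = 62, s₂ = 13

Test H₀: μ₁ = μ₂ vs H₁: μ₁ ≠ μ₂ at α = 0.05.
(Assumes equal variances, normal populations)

Pooled variance: s²_p = [23×13² + 15×13²]/(38) = 169.0000
s_p = 13.0000
SE = s_p×√(1/n₁ + 1/n₂) = 13.0000×√(1/24 + 1/16) = 4.1957
t = (x̄₁ - x̄₂)/SE = (72 - 62)/4.1957 = 2.3834
df = 38, t-critical = ±2.024
Decision: reject H₀

Answer: t = 2.3834, reject H₀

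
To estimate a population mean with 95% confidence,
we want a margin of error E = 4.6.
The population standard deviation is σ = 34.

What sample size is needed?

z_0.025 = 1.960
n = (z×σ/E)² = (1.960×34/4.6)²
n = 209.8719
Round up: n = 210

Answer: n = 210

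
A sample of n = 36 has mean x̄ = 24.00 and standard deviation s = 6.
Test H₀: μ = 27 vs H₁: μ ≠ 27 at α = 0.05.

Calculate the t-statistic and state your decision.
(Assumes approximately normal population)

Answer: t = -3.0000, reject H₀

Derivation:
df = n - 1 = 35
SE = s/√n = 6/√36 = 1.0000
t = (x̄ - μ₀)/SE = (24.00 - 27)/1.0000 = -3.0000
Critical value: t_{0.025,35} = ±2.030
p-value ≈ 0.0049
Decision: reject H₀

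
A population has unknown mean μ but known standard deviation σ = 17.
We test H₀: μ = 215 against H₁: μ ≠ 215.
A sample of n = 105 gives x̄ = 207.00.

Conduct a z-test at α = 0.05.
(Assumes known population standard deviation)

Answer: z = -4.8222, reject H₀

Derivation:
Standard error: SE = σ/√n = 17/√105 = 1.6590
z-statistic: z = (x̄ - μ₀)/SE = (207.00 - 215)/1.6590 = -4.8222
Critical value: ±1.960
p-value < 0.0001
Decision: reject H₀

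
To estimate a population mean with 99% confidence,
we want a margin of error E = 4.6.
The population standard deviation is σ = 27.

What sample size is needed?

z_0.005 = 2.576
n = (z×σ/E)² = (2.576×27/4.6)²
n = 228.6144
Round up: n = 229

Answer: n = 229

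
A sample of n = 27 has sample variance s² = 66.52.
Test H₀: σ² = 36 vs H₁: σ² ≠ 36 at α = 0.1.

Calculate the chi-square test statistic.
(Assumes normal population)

df = n - 1 = 26
χ² = (n-1)s²/σ₀² = 26×66.52/36 = 48.0422
Critical values: χ²_{0.95,26} = 15.379, χ²_{0.05,26} = 38.885
Rejection region: χ² < 15.379 or χ² > 38.885
Decision: reject H₀

Answer: χ² = 48.0422, reject H₀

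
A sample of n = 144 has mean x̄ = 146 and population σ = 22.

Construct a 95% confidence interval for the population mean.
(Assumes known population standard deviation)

Answer: (142.4067, 149.5933)

Derivation:
Confidence level: 95%, α = 0.05
z_0.025 = 1.960
SE = σ/√n = 22/√144 = 1.8333
Margin of error = 1.960 × 1.8333 = 3.5933
CI: x̄ ± margin = 146 ± 3.5933
CI: (142.4067, 149.5933)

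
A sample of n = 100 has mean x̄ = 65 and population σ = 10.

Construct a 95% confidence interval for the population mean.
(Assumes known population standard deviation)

Answer: (63.0400, 66.9600)

Derivation:
Confidence level: 95%, α = 0.05
z_0.025 = 1.960
SE = σ/√n = 10/√100 = 1.0000
Margin of error = 1.960 × 1.0000 = 1.9600
CI: x̄ ± margin = 65 ± 1.9600
CI: (63.0400, 66.9600)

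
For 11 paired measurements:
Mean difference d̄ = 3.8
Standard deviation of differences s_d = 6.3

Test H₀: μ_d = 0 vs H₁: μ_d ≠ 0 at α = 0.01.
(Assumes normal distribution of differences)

df = n - 1 = 10
SE = s_d/√n = 6.3/√11 = 1.8995
t = d̄/SE = 3.8/1.8995 = 2.0005
Critical value: t_{0.005,10} = ±3.169
p-value ≈ 0.0733
Decision: fail to reject H₀

Answer: t = 2.0005, fail to reject H₀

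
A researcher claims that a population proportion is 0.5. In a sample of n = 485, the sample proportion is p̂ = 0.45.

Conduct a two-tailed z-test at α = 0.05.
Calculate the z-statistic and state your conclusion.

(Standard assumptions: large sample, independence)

H₀: p = 0.5, H₁: p ≠ 0.5
Standard error: SE = √(p₀(1-p₀)/n) = √(0.5×0.5/485) = 0.022704
z-statistic: z = (p̂ - p₀)/SE = (0.45 - 0.5)/0.022704 = -2.2023
Critical value: z_0.025 = ±1.960
p-value = 0.0276
Decision: reject H₀ at α = 0.05

Answer: z = -2.2023, reject H₀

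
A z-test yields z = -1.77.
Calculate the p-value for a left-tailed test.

For z = -1.77:
p = P(Z < -1.77) = Φ(-1.77) = 0.0384

Answer: p-value ≈ 0.0384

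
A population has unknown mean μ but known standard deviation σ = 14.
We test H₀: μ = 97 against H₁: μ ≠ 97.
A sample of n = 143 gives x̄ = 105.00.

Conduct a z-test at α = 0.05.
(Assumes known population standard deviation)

Standard error: SE = σ/√n = 14/√143 = 1.1707
z-statistic: z = (x̄ - μ₀)/SE = (105.00 - 97)/1.1707 = 6.8335
Critical value: ±1.960
p-value < 0.0001
Decision: reject H₀

Answer: z = 6.8335, reject H₀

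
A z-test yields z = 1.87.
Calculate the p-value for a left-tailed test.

Answer: p-value ≈ 0.9693

Derivation:
For z = 1.87:
p = P(Z < 1.87) = Φ(1.87) = 0.9693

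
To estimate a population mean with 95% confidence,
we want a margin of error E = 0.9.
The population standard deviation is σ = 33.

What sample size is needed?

z_0.025 = 1.960
n = (z×σ/E)² = (1.960×33/0.9)²
n = 5164.8178
Round up: n = 5165

Answer: n = 5165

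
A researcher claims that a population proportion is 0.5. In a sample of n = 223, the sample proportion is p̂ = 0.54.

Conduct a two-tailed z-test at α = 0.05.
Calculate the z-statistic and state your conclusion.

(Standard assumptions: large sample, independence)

H₀: p = 0.5, H₁: p ≠ 0.5
Standard error: SE = √(p₀(1-p₀)/n) = √(0.5×0.5/223) = 0.033482
z-statistic: z = (p̂ - p₀)/SE = (0.54 - 0.5)/0.033482 = 1.1947
Critical value: z_0.025 = ±1.960
p-value = 0.2322
Decision: fail to reject H₀ at α = 0.05

Answer: z = 1.1947, fail to reject H₀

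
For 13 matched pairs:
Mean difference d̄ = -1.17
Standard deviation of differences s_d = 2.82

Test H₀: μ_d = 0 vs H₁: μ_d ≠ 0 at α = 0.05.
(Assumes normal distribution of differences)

df = n - 1 = 12
SE = s_d/√n = 2.82/√13 = 0.7821
t = d̄/SE = -1.17/0.7821 = -1.4960
Critical value: t_{0.025,12} = ±2.179
p-value ≈ 0.1605
Decision: fail to reject H₀

Answer: t = -1.4960, fail to reject H₀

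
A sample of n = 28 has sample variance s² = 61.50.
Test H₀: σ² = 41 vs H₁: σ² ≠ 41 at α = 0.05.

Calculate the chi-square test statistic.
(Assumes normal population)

Answer: χ² = 40.5000, fail to reject H₀

Derivation:
df = n - 1 = 27
χ² = (n-1)s²/σ₀² = 27×61.50/41 = 40.5000
Critical values: χ²_{0.975,27} = 14.573, χ²_{0.025,27} = 43.195
Rejection region: χ² < 14.573 or χ² > 43.195
Decision: fail to reject H₀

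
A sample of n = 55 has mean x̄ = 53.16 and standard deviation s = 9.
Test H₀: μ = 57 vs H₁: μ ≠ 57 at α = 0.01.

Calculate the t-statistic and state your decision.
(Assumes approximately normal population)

Answer: t = -3.1641, reject H₀

Derivation:
df = n - 1 = 54
SE = s/√n = 9/√55 = 1.2136
t = (x̄ - μ₀)/SE = (53.16 - 57)/1.2136 = -3.1641
Critical value: t_{0.005,54} = ±2.670
p-value ≈ 0.0026
Decision: reject H₀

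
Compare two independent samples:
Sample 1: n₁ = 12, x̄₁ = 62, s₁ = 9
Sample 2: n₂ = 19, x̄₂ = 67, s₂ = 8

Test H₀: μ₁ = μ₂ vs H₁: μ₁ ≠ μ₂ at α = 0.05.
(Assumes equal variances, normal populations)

Pooled variance: s²_p = [11×9² + 18×8²]/(29) = 70.4483
s_p = 8.3933
SE = s_p×√(1/n₁ + 1/n₂) = 8.3933×√(1/12 + 1/19) = 3.0949
t = (x̄₁ - x̄₂)/SE = (62 - 67)/3.0949 = -1.6156
df = 29, t-critical = ±2.045
Decision: fail to reject H₀

Answer: t = -1.6156, fail to reject H₀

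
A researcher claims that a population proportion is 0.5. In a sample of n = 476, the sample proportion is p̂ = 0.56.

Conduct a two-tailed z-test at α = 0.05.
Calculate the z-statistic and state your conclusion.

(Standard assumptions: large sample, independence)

H₀: p = 0.5, H₁: p ≠ 0.5
Standard error: SE = √(p₀(1-p₀)/n) = √(0.5×0.5/476) = 0.022917
z-statistic: z = (p̂ - p₀)/SE = (0.56 - 0.5)/0.022917 = 2.6181
Critical value: z_0.025 = ±1.960
p-value = 0.0088
Decision: reject H₀ at α = 0.05

Answer: z = 2.6181, reject H₀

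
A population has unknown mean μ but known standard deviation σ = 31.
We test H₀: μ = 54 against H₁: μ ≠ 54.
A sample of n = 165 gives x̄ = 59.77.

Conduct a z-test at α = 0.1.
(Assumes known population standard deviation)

Answer: z = 2.3909, reject H₀

Derivation:
Standard error: SE = σ/√n = 31/√165 = 2.4133
z-statistic: z = (x̄ - μ₀)/SE = (59.77 - 54)/2.4133 = 2.3909
Critical value: ±1.645
p-value = 0.0168
Decision: reject H₀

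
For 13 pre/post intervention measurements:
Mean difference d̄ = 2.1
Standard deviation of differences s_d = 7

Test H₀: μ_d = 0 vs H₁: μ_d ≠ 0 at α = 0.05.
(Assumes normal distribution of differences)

df = n - 1 = 12
SE = s_d/√n = 7/√13 = 1.9415
t = d̄/SE = 2.1/1.9415 = 1.0816
Critical value: t_{0.025,12} = ±2.179
p-value ≈ 0.3007
Decision: fail to reject H₀

Answer: t = 1.0816, fail to reject H₀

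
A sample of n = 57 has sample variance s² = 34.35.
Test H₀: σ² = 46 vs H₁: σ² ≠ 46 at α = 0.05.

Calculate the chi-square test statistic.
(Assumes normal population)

df = n - 1 = 56
χ² = (n-1)s²/σ₀² = 56×34.35/46 = 41.8174
Critical values: χ²_{0.975,56} = 37.212, χ²_{0.025,56} = 78.567
Rejection region: χ² < 37.212 or χ² > 78.567
Decision: fail to reject H₀

Answer: χ² = 41.8174, fail to reject H₀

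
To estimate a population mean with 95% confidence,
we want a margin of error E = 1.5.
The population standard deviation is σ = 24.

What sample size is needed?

z_0.025 = 1.960
n = (z×σ/E)² = (1.960×24/1.5)²
n = 983.4496
Round up: n = 984

Answer: n = 984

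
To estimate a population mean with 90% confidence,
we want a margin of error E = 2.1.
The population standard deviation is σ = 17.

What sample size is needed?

Answer: n = 178

Derivation:
z_0.05 = 1.645
n = (z×σ/E)² = (1.645×17/2.1)²
n = 177.3336
Round up: n = 178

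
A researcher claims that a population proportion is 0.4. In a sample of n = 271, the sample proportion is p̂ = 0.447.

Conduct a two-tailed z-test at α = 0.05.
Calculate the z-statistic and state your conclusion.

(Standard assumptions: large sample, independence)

H₀: p = 0.4, H₁: p ≠ 0.4
Standard error: SE = √(p₀(1-p₀)/n) = √(0.4×0.6/271) = 0.029759
z-statistic: z = (p̂ - p₀)/SE = (0.447 - 0.4)/0.029759 = 1.5794
Critical value: z_0.025 = ±1.960
p-value = 0.1142
Decision: fail to reject H₀ at α = 0.05

Answer: z = 1.5794, fail to reject H₀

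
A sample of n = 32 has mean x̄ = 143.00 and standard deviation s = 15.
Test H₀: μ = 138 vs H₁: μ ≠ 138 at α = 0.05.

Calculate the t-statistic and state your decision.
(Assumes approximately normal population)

df = n - 1 = 31
SE = s/√n = 15/√32 = 2.6517
t = (x̄ - μ₀)/SE = (143.00 - 138)/2.6517 = 1.8856
Critical value: t_{0.025,31} = ±2.040
p-value ≈ 0.0688
Decision: fail to reject H₀

Answer: t = 1.8856, fail to reject H₀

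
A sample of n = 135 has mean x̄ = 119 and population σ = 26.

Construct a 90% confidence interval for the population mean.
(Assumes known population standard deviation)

Confidence level: 90%, α = 0.1
z_0.05 = 1.645
SE = σ/√n = 26/√135 = 2.2377
Margin of error = 1.645 × 2.2377 = 3.6810
CI: x̄ ± margin = 119 ± 3.6810
CI: (115.3190, 122.6810)

Answer: (115.3190, 122.6810)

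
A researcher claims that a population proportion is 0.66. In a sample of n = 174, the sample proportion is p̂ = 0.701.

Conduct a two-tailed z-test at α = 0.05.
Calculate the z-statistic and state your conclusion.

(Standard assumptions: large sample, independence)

Answer: z = 1.1417, fail to reject H₀

Derivation:
H₀: p = 0.66, H₁: p ≠ 0.66
Standard error: SE = √(p₀(1-p₀)/n) = √(0.66×0.34/174) = 0.035912
z-statistic: z = (p̂ - p₀)/SE = (0.701 - 0.66)/0.035912 = 1.1417
Critical value: z_0.025 = ±1.960
p-value = 0.2536
Decision: fail to reject H₀ at α = 0.05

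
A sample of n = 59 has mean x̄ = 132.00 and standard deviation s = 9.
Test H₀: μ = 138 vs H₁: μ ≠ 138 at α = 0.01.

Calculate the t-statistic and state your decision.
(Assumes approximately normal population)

Answer: t = -5.1208, reject H₀

Derivation:
df = n - 1 = 58
SE = s/√n = 9/√59 = 1.1717
t = (x̄ - μ₀)/SE = (132.00 - 138)/1.1717 = -5.1208
Critical value: t_{0.005,58} = ±2.663
p-value < 0.0001
Decision: reject H₀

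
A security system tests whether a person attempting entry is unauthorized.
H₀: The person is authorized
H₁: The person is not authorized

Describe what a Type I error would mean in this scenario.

A Type I error (probability α) occurs when we reject a true H₀.
A Type II error (probability β) occurs when we fail to reject a false H₀.

Answer: Denying entry to an authorized person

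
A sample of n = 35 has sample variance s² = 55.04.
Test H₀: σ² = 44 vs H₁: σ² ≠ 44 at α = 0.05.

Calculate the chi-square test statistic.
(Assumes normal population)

df = n - 1 = 34
χ² = (n-1)s²/σ₀² = 34×55.04/44 = 42.5309
Critical values: χ²_{0.975,34} = 19.806, χ²_{0.025,34} = 51.966
Rejection region: χ² < 19.806 or χ² > 51.966
Decision: fail to reject H₀

Answer: χ² = 42.5309, fail to reject H₀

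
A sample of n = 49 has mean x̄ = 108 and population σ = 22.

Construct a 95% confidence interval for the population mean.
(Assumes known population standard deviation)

Confidence level: 95%, α = 0.05
z_0.025 = 1.960
SE = σ/√n = 22/√49 = 3.1429
Margin of error = 1.960 × 3.1429 = 6.1601
CI: x̄ ± margin = 108 ± 6.1601
CI: (101.8399, 114.1601)

Answer: (101.8399, 114.1601)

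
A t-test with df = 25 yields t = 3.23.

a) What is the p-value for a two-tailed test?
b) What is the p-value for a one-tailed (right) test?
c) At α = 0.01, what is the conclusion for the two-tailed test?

Using t-distribution with df = 25:
a) Two-tailed: p = 2×P(T > 3.23) = 0.0035
b) One-tailed: p = P(T > 3.23) = 0.0017
c) 0.0035 < 0.01, reject H₀

Answer: a) 0.0035, b) 0.0017, c) reject H₀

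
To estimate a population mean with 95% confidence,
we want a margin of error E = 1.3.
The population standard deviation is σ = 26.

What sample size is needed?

z_0.025 = 1.960
n = (z×σ/E)² = (1.960×26/1.3)²
n = 1536.6400
Round up: n = 1537

Answer: n = 1537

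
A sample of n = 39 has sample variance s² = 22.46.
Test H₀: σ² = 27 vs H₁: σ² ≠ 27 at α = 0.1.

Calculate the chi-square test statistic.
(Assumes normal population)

df = n - 1 = 38
χ² = (n-1)s²/σ₀² = 38×22.46/27 = 31.6104
Critical values: χ²_{0.95,38} = 24.884, χ²_{0.05,38} = 53.384
Rejection region: χ² < 24.884 or χ² > 53.384
Decision: fail to reject H₀

Answer: χ² = 31.6104, fail to reject H₀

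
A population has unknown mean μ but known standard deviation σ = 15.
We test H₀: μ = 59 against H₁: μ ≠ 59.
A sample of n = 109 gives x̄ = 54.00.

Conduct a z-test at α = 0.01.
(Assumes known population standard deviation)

Standard error: SE = σ/√n = 15/√109 = 1.4367
z-statistic: z = (x̄ - μ₀)/SE = (54.00 - 59)/1.4367 = -3.4802
Critical value: ±2.576
p-value = 0.0005
Decision: reject H₀

Answer: z = -3.4802, reject H₀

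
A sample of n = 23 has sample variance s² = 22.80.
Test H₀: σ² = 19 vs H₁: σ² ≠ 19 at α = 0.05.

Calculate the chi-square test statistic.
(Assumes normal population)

Answer: χ² = 26.4000, fail to reject H₀

Derivation:
df = n - 1 = 22
χ² = (n-1)s²/σ₀² = 22×22.80/19 = 26.4000
Critical values: χ²_{0.975,22} = 10.982, χ²_{0.025,22} = 36.781
Rejection region: χ² < 10.982 or χ² > 36.781
Decision: fail to reject H₀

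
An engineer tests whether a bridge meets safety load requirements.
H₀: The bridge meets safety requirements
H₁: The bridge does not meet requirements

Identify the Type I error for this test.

Type I error: rejecting H₀ when it is actually true (false positive).
Type II error: failing to reject H₀ when H₁ is actually true (false negative).

Answer: Unnecessarily closing a safe bridge for repairs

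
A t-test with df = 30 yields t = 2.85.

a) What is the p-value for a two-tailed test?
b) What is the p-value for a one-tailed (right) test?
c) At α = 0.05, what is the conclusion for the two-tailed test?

Using t-distribution with df = 30:
a) Two-tailed: p = 2×P(T > 2.85) = 0.0078
b) One-tailed: p = P(T > 2.85) = 0.0039
c) 0.0078 < 0.05, reject H₀

Answer: a) 0.0078, b) 0.0039, c) reject H₀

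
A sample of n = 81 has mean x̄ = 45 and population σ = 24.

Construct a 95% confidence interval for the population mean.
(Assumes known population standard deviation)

Confidence level: 95%, α = 0.05
z_0.025 = 1.960
SE = σ/√n = 24/√81 = 2.6667
Margin of error = 1.960 × 2.6667 = 5.2267
CI: x̄ ± margin = 45 ± 5.2267
CI: (39.7733, 50.2267)

Answer: (39.7733, 50.2267)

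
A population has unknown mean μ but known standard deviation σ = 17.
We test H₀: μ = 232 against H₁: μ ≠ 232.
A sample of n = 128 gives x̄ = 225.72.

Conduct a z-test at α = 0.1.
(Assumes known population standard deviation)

Answer: z = -4.1794, reject H₀

Derivation:
Standard error: SE = σ/√n = 17/√128 = 1.5026
z-statistic: z = (x̄ - μ₀)/SE = (225.72 - 232)/1.5026 = -4.1794
Critical value: ±1.645
p-value < 0.0001
Decision: reject H₀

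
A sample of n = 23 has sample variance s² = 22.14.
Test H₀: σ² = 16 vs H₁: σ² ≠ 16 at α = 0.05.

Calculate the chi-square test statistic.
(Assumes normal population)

df = n - 1 = 22
χ² = (n-1)s²/σ₀² = 22×22.14/16 = 30.4425
Critical values: χ²_{0.975,22} = 10.982, χ²_{0.025,22} = 36.781
Rejection region: χ² < 10.982 or χ² > 36.781
Decision: fail to reject H₀

Answer: χ² = 30.4425, fail to reject H₀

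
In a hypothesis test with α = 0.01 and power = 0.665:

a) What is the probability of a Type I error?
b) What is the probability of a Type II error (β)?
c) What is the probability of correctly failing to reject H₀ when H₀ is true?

a) Type I error probability = α = 0.01
b) Power = P(reject H₀ | H₁ true) = 1 - β = 0.665, so Type II error probability = β = 1 - Power = 0.335
c) P(fail to reject H₀ | H₀ true) = 1 - α = 0.99

Answer: a) 0.01, b) 0.335, c) 0.99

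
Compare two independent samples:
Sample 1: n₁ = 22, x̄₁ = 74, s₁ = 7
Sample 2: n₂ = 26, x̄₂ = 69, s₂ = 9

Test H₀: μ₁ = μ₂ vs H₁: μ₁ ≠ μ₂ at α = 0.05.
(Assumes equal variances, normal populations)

Answer: t = 2.1183, reject H₀

Derivation:
Pooled variance: s²_p = [21×7² + 25×9²]/(46) = 66.3913
s_p = 8.1481
SE = s_p×√(1/n₁ + 1/n₂) = 8.1481×√(1/22 + 1/26) = 2.3604
t = (x̄₁ - x̄₂)/SE = (74 - 69)/2.3604 = 2.1183
df = 46, t-critical = ±2.013
Decision: reject H₀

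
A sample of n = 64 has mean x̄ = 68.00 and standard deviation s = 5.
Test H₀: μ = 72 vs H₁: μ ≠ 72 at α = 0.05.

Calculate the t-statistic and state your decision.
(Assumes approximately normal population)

df = n - 1 = 63
SE = s/√n = 5/√64 = 0.6250
t = (x̄ - μ₀)/SE = (68.00 - 72)/0.6250 = -6.4000
Critical value: t_{0.025,63} = ±1.998
p-value < 0.0001
Decision: reject H₀

Answer: t = -6.4000, reject H₀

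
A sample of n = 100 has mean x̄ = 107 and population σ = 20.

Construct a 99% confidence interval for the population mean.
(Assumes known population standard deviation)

Answer: (101.8480, 112.1520)

Derivation:
Confidence level: 99%, α = 0.01
z_0.005 = 2.576
SE = σ/√n = 20/√100 = 2.0000
Margin of error = 2.576 × 2.0000 = 5.1520
CI: x̄ ± margin = 107 ± 5.1520
CI: (101.8480, 112.1520)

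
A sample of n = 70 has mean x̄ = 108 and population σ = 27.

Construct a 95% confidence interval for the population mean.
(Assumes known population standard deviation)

Answer: (101.6749, 114.3251)

Derivation:
Confidence level: 95%, α = 0.05
z_0.025 = 1.960
SE = σ/√n = 27/√70 = 3.2271
Margin of error = 1.960 × 3.2271 = 6.3251
CI: x̄ ± margin = 108 ± 6.3251
CI: (101.6749, 114.3251)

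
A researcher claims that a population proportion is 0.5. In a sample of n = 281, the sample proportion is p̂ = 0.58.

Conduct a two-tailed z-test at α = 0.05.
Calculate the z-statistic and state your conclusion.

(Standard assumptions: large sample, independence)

Answer: z = 2.6821, reject H₀

Derivation:
H₀: p = 0.5, H₁: p ≠ 0.5
Standard error: SE = √(p₀(1-p₀)/n) = √(0.5×0.5/281) = 0.029827
z-statistic: z = (p̂ - p₀)/SE = (0.58 - 0.5)/0.029827 = 2.6821
Critical value: z_0.025 = ±1.960
p-value = 0.0073
Decision: reject H₀ at α = 0.05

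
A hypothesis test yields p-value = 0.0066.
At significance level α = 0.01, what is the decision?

Answer: reject H₀

Derivation:
Compare p-value to α:
0.0066 < 0.01
Decision: reject H₀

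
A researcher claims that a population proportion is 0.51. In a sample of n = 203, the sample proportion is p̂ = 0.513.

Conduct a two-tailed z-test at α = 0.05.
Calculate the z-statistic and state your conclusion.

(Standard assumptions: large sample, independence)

Answer: z = 0.0855, fail to reject H₀

Derivation:
H₀: p = 0.51, H₁: p ≠ 0.51
Standard error: SE = √(p₀(1-p₀)/n) = √(0.51×0.49/203) = 0.035086
z-statistic: z = (p̂ - p₀)/SE = (0.513 - 0.51)/0.035086 = 0.0855
Critical value: z_0.025 = ±1.960
p-value = 0.9319
Decision: fail to reject H₀ at α = 0.05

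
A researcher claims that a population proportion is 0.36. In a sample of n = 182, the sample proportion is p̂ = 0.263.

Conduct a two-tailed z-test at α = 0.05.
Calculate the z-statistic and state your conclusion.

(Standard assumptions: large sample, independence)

H₀: p = 0.36, H₁: p ≠ 0.36
Standard error: SE = √(p₀(1-p₀)/n) = √(0.36×0.64/182) = 0.035580
z-statistic: z = (p̂ - p₀)/SE = (0.263 - 0.36)/0.035580 = -2.7263
Critical value: z_0.025 = ±1.960
p-value = 0.0064
Decision: reject H₀ at α = 0.05

Answer: z = -2.7263, reject H₀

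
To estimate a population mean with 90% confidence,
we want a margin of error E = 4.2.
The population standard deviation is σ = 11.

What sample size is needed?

z_0.05 = 1.645
n = (z×σ/E)² = (1.645×11/4.2)²
n = 18.5617
Round up: n = 19

Answer: n = 19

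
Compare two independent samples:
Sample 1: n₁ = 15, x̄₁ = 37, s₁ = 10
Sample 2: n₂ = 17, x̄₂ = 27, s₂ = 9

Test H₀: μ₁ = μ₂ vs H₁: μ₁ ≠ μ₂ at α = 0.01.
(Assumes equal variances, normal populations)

Pooled variance: s²_p = [14×10² + 16×9²]/(30) = 89.8667
s_p = 9.4798
SE = s_p×√(1/n₁ + 1/n₂) = 9.4798×√(1/15 + 1/17) = 3.3582
t = (x̄₁ - x̄₂)/SE = (37 - 27)/3.3582 = 2.9778
df = 30, t-critical = ±2.750
Decision: reject H₀

Answer: t = 2.9778, reject H₀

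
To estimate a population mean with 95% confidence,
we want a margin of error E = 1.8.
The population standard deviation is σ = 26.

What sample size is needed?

Answer: n = 802

Derivation:
z_0.025 = 1.960
n = (z×σ/E)² = (1.960×26/1.8)²
n = 801.5190
Round up: n = 802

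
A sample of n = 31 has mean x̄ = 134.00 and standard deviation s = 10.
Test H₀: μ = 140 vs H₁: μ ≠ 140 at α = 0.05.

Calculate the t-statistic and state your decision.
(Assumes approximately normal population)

df = n - 1 = 30
SE = s/√n = 10/√31 = 1.7961
t = (x̄ - μ₀)/SE = (134.00 - 140)/1.7961 = -3.3406
Critical value: t_{0.025,30} = ±2.042
p-value ≈ 0.0022
Decision: reject H₀

Answer: t = -3.3406, reject H₀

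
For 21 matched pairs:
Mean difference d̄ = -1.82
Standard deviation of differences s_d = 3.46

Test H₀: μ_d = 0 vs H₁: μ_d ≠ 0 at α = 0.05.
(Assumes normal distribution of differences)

Answer: t = -2.4106, reject H₀

Derivation:
df = n - 1 = 20
SE = s_d/√n = 3.46/√21 = 0.7550
t = d̄/SE = -1.82/0.7550 = -2.4106
Critical value: t_{0.025,20} = ±2.086
p-value ≈ 0.0257
Decision: reject H₀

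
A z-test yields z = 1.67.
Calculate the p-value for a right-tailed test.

Answer: p-value ≈ 0.0475

Derivation:
For z = 1.67:
p = P(Z > 1.67) = 1 - Φ(1.67) = 0.0475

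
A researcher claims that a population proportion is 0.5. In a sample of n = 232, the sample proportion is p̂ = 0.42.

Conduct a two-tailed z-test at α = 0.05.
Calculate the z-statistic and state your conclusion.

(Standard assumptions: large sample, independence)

Answer: z = -2.4370, reject H₀

Derivation:
H₀: p = 0.5, H₁: p ≠ 0.5
Standard error: SE = √(p₀(1-p₀)/n) = √(0.5×0.5/232) = 0.032827
z-statistic: z = (p̂ - p₀)/SE = (0.42 - 0.5)/0.032827 = -2.4370
Critical value: z_0.025 = ±1.960
p-value = 0.0148
Decision: reject H₀ at α = 0.05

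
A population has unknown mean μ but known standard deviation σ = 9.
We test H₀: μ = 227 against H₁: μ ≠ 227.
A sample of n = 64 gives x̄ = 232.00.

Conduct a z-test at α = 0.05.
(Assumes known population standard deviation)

Standard error: SE = σ/√n = 9/√64 = 1.1250
z-statistic: z = (x̄ - μ₀)/SE = (232.00 - 227)/1.1250 = 4.4444
Critical value: ±1.960
p-value < 0.0001
Decision: reject H₀

Answer: z = 4.4444, reject H₀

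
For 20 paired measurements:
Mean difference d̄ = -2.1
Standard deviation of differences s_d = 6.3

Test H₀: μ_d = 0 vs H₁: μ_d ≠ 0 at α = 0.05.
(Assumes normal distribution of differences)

df = n - 1 = 19
SE = s_d/√n = 6.3/√20 = 1.4087
t = d̄/SE = -2.1/1.4087 = -1.4907
Critical value: t_{0.025,19} = ±2.093
p-value ≈ 0.1525
Decision: fail to reject H₀

Answer: t = -1.4907, fail to reject H₀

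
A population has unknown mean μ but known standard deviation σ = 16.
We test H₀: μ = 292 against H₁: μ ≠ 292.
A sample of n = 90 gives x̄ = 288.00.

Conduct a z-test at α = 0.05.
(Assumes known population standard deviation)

Answer: z = -2.3718, reject H₀

Derivation:
Standard error: SE = σ/√n = 16/√90 = 1.6865
z-statistic: z = (x̄ - μ₀)/SE = (288.00 - 292)/1.6865 = -2.3718
Critical value: ±1.960
p-value = 0.0177
Decision: reject H₀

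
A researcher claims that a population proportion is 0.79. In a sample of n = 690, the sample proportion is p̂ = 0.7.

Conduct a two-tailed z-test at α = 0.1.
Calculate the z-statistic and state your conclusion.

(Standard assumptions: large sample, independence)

H₀: p = 0.79, H₁: p ≠ 0.79
Standard error: SE = √(p₀(1-p₀)/n) = √(0.79×0.21/690) = 0.015506
z-statistic: z = (p̂ - p₀)/SE = (0.7 - 0.79)/0.015506 = -5.8042
Critical value: z_0.05 = ±1.645
p-value < 0.0001
Decision: reject H₀ at α = 0.1

Answer: z = -5.8042, reject H₀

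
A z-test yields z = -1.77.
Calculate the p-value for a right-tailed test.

Answer: p-value ≈ 0.9616

Derivation:
For z = -1.77:
p = P(Z > -1.77) = 1 - Φ(-1.77) = 0.9616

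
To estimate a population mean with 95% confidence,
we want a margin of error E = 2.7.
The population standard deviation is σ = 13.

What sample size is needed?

z_0.025 = 1.960
n = (z×σ/E)² = (1.960×13/2.7)²
n = 89.0577
Round up: n = 90

Answer: n = 90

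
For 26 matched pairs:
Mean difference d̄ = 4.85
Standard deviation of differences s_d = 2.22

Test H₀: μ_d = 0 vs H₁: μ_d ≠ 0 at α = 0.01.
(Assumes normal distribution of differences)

Answer: t = 11.1392, reject H₀

Derivation:
df = n - 1 = 25
SE = s_d/√n = 2.22/√26 = 0.4354
t = d̄/SE = 4.85/0.4354 = 11.1392
Critical value: t_{0.005,25} = ±2.787
p-value < 0.0001
Decision: reject H₀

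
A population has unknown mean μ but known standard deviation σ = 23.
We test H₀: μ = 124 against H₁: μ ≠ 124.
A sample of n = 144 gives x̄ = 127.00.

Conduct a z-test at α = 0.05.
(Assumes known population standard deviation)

Standard error: SE = σ/√n = 23/√144 = 1.9167
z-statistic: z = (x̄ - μ₀)/SE = (127.00 - 124)/1.9167 = 1.5652
Critical value: ±1.960
p-value = 0.1175
Decision: fail to reject H₀

Answer: z = 1.5652, fail to reject H₀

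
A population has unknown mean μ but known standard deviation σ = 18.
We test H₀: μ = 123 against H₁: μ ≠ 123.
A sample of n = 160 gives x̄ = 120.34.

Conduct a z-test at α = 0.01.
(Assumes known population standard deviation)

Answer: z = -1.8693, fail to reject H₀

Derivation:
Standard error: SE = σ/√n = 18/√160 = 1.4230
z-statistic: z = (x̄ - μ₀)/SE = (120.34 - 123)/1.4230 = -1.8693
Critical value: ±2.576
p-value = 0.0616
Decision: fail to reject H₀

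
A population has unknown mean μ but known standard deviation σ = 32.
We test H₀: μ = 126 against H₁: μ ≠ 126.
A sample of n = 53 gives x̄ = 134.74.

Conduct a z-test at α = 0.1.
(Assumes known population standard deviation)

Standard error: SE = σ/√n = 32/√53 = 4.3955
z-statistic: z = (x̄ - μ₀)/SE = (134.74 - 126)/4.3955 = 1.9884
Critical value: ±1.645
p-value = 0.0468
Decision: reject H₀

Answer: z = 1.9884, reject H₀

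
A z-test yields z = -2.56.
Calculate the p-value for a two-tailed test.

Answer: p-value ≈ 0.0105

Derivation:
For z = -2.56:
p = 2×P(Z > |-2.56|) = 2×(1 - Φ(2.56)) = 0.0105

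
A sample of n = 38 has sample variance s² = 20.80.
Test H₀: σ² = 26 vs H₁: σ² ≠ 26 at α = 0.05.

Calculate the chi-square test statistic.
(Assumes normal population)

Answer: χ² = 29.6000, fail to reject H₀

Derivation:
df = n - 1 = 37
χ² = (n-1)s²/σ₀² = 37×20.80/26 = 29.6000
Critical values: χ²_{0.975,37} = 22.106, χ²_{0.025,37} = 55.668
Rejection region: χ² < 22.106 or χ² > 55.668
Decision: fail to reject H₀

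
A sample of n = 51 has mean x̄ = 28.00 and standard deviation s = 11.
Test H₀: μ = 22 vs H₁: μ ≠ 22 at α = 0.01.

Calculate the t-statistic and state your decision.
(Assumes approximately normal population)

df = n - 1 = 50
SE = s/√n = 11/√51 = 1.5403
t = (x̄ - μ₀)/SE = (28.00 - 22)/1.5403 = 3.8953
Critical value: t_{0.005,50} = ±2.678
p-value ≈ 0.0003
Decision: reject H₀

Answer: t = 3.8953, reject H₀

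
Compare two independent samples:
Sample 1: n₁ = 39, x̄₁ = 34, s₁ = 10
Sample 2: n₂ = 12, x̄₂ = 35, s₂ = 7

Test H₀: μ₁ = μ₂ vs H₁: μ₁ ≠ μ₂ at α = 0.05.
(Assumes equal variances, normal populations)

Pooled variance: s²_p = [38×10² + 11×7²]/(49) = 88.5510
s_p = 9.4102
SE = s_p×√(1/n₁ + 1/n₂) = 9.4102×√(1/39 + 1/12) = 3.1064
t = (x̄₁ - x̄₂)/SE = (34 - 35)/3.1064 = -0.3219
df = 49, t-critical = ±2.010
Decision: fail to reject H₀

Answer: t = -0.3219, fail to reject H₀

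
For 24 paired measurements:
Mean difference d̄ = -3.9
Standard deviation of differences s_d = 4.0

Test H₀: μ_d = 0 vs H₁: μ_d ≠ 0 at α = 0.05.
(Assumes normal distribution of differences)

df = n - 1 = 23
SE = s_d/√n = 4.0/√24 = 0.8165
t = d̄/SE = -3.9/0.8165 = -4.7765
Critical value: t_{0.025,23} = ±2.069
p-value ≈ 0.0001
Decision: reject H₀

Answer: t = -4.7765, reject H₀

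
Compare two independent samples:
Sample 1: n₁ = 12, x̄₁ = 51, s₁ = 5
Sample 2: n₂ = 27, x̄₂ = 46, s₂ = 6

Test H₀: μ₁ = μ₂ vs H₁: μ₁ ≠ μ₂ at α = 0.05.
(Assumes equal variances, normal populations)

Pooled variance: s²_p = [11×5² + 26×6²]/(37) = 32.7297
s_p = 5.7210
SE = s_p×√(1/n₁ + 1/n₂) = 5.7210×√(1/12 + 1/27) = 1.9849
t = (x̄₁ - x̄₂)/SE = (51 - 46)/1.9849 = 2.5190
df = 37, t-critical = ±2.026
Decision: reject H₀

Answer: t = 2.5190, reject H₀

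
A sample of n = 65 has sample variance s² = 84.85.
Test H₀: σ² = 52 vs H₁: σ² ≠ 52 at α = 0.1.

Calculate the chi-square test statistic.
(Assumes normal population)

df = n - 1 = 64
χ² = (n-1)s²/σ₀² = 64×84.85/52 = 104.4308
Critical values: χ²_{0.95,64} = 46.595, χ²_{0.05,64} = 83.675
Rejection region: χ² < 46.595 or χ² > 83.675
Decision: reject H₀

Answer: χ² = 104.4308, reject H₀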